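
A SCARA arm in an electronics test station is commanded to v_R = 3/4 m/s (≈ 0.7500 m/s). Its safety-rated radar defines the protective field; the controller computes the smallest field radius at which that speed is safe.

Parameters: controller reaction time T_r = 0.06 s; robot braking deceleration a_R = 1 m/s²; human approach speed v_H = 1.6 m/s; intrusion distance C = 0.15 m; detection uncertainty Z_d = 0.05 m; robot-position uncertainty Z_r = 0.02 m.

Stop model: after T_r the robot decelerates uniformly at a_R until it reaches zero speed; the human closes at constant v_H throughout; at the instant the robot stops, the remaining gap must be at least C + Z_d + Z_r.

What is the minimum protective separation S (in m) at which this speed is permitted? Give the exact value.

S_min = 7369/4000 m = 1.8422 m

stop time T_s = (3/4)/1 = 0.7500 s
reaction-phase robot travel = 0.7500·0.0600 = 0.0450 m
robot under decel: 0.7500²/(2·1.0000) = 0.2812 m
person approaches 1.6000·(0.0600+0.7500) = 1.2960 m
margins: 0.1500+0.0500+0.0200 = 0.2200 m
S_min ≈ 0.0450+0.2812+1.2960+0.2200  ⇒  S_min = 7369/4000 m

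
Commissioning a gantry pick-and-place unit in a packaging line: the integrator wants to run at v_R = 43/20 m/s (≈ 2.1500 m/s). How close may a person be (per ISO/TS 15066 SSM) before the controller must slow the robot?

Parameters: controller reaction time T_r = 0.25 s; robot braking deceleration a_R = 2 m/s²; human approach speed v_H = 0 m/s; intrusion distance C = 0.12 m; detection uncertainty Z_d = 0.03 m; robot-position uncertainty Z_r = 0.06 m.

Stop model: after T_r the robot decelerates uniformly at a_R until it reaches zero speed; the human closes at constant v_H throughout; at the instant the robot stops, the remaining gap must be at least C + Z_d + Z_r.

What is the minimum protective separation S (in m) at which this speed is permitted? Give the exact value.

S_min = 609/320 m = 1.9031 m

T_s = v_R/a_R = (43/20)/2 = 1.0750 s
reaction-phase robot travel = 2.1500·0.2500 = 0.5375 m
robot covers 2.1500·1.0750 − ½·2.0000·1.0750² = 1.1556 m while stopping
human over T_r+T_s: 0.0000·(0.2500+1.0750) = 0.0000 m
residual clearance needed = 0.1200+0.0300+0.0600 = 0.2100 m
S_min ≈ 0.5375+1.1556+0.0000+0.2100  ⇒  S_min = 609/320 m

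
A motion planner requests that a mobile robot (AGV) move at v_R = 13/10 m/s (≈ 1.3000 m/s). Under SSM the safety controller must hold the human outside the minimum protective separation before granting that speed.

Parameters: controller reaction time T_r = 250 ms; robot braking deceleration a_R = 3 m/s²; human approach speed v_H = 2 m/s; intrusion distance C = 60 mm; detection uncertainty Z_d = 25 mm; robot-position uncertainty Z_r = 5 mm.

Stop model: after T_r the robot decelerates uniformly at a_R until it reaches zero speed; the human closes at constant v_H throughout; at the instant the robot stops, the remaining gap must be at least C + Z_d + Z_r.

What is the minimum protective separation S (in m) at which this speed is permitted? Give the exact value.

braking lasts T_s = (13/10)/3 = 0.4333 s
robot covers v_R·T_r = 1.3000·0.2500 = 0.3250 m before braking
braking distance = 1.3000²/(2·3.0000) = 0.2817 m
human over T_r+T_s: 2.0000·(0.2500+0.4333) = 1.3667 m
margins: 0.0600+0.0250+0.0050 = 0.0900 m
S_min ≈ 0.3250+0.2817+1.3667+0.0900  ⇒  S_min = 619/300 m

S_min = 619/300 m = 2.0633 m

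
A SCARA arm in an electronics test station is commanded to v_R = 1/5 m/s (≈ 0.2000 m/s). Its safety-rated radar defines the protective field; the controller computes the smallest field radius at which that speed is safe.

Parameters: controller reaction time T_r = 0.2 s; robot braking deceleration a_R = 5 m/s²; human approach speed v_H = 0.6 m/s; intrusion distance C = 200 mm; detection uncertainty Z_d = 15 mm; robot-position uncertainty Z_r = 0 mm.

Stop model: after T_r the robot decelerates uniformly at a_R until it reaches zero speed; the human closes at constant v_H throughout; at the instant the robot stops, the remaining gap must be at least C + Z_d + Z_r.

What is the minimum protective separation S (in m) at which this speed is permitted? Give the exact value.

S_min = 403/1000 m = 0.4030 m

T_s = v_R/a_R = (1/5)/5 = 0.0400 s
robot covers v_R·T_r = 0.2000·0.2000 = 0.0400 m before braking
braking distance = 0.2000²/(2·5.0000) = 0.0040 m
person approaches 0.6000·(0.2000+0.0400) = 0.1440 m
margins: 0.2000+0.0150+0.0000 = 0.2150 m
S_min ≈ 0.0400+0.0040+0.1440+0.2150  ⇒  S_min = 403/1000 m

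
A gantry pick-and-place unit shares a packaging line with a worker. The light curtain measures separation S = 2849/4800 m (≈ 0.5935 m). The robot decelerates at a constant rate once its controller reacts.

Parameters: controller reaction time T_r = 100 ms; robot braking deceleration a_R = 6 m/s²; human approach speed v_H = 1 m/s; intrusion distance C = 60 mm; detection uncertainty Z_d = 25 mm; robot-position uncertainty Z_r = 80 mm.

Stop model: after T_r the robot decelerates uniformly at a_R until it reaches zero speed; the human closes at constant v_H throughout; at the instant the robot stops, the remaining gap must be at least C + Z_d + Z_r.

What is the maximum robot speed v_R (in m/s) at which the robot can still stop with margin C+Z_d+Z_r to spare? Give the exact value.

v_R_max = 19/20 m/s = 0.9500 m/s

collect terms ⇒ (1/12)·v_R² + (4/15)·v_R + (-1577/4800) = 0
  disc = (4/15)² − 4·(1/12)·(-1577/4800) = 289/1600 ; √disc = 17/40
  v_R = (−(4/15) + 17/40) / (2·(1/12)) = 19/20 m/s
check:
braking lasts T_s = (19/20)/6 = 0.1583 s
robot in T_r: 0.9500·0.1000 = 0.0950 m
robot covers 0.9500·0.1583 − ½·6.0000·0.1583² = 0.0752 m while stopping
human over T_r+T_s: 1.0000·(0.1000+0.1583) = 0.2583 m
residual clearance needed = 0.0600+0.0250+0.0800 = 0.1650 m
sum ≈ 0.0950+0.0752+0.2583+0.1650 ≈ 0.5935 m = S ✓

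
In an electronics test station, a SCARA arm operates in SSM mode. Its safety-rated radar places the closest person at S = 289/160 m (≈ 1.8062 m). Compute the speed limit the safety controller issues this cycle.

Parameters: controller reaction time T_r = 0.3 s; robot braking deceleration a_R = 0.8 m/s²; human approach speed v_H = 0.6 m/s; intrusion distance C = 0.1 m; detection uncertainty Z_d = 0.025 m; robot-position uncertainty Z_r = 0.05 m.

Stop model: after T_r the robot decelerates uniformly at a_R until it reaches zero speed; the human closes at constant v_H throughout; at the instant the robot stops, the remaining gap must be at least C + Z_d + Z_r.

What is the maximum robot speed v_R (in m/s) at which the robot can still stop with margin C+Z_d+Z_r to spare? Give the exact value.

collect terms ⇒ (5/8)·v_R² + (21/20)·v_R + (-1161/800) = 0
  disc = (21/20)² − 4·(5/8)·(-1161/800) = 7569/1600 ; √disc = 87/40
  v_R = (−(21/20) + 87/40) / (2·(5/8)) = 9/10 m/s
check:
braking lasts T_s = (9/10)/(4/5) = 1.1250 s
robot covers v_R·T_r = 0.9000·0.3000 = 0.2700 m before braking
robot covers 0.9000·1.1250 − ½·0.8000·1.1250² = 0.5062 m while stopping
human closes 0.6000·1.4250 = 0.8550 m
margins: 0.1000+0.0250+0.0500 = 0.1750 m
sum ≈ 0.2700+0.5062+0.8550+0.1750 ≈ 1.8062 m = S ✓

v_R_max = 9/10 m/s = 0.9000 m/s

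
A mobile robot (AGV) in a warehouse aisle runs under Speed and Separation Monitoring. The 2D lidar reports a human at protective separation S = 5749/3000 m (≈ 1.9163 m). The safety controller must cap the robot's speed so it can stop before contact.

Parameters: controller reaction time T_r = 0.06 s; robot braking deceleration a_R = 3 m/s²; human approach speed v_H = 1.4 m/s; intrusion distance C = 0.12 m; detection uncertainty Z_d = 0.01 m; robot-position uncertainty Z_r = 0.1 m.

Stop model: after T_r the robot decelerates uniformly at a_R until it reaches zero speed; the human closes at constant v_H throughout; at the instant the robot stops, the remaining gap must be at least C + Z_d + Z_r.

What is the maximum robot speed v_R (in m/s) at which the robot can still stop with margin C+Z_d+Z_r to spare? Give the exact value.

collect terms ⇒ (1/6)·v_R² + (79/150)·v_R + (-4807/3000) = 0
  disc = (79/150)² − 4·(1/6)·(-4807/3000) = 841/625 ; √disc = 29/25
  v_R = (−(79/150) + 29/25) / (2·(1/6)) = 19/10 m/s
check:
T_s = v_R/a_R = (19/10)/3 = 0.6333 s
robot in T_r: 1.9000·0.0600 = 0.1140 m
robot under decel: 1.9000²/(2·3.0000) = 0.6017 m
person approaches 1.4000·(0.0600+0.6333) = 0.9707 m
C+Z_d+Z_r = 0.1200+0.0100+0.1000 = 0.2300 m
sum ≈ 0.1140+0.6017+0.9707+0.2300 ≈ 1.9163 m = S ✓

v_R_max = 19/10 m/s = 1.9000 m/s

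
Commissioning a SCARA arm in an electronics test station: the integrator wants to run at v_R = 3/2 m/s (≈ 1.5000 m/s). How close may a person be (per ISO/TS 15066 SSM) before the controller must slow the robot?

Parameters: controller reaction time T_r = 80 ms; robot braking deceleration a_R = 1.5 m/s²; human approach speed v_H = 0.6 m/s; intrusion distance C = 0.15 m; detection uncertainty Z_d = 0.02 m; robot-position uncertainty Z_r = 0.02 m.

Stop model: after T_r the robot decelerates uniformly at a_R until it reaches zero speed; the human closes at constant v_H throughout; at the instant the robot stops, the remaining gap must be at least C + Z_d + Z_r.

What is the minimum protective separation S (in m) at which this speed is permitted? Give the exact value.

S_min = 427/250 m = 1.7080 m

braking lasts T_s = (3/2)/(3/2) = 1.0000 s
robot covers v_R·T_r = 1.5000·0.0800 = 0.1200 m before braking
robot covers 1.5000·1.0000 − ½·1.5000·1.0000² = 0.7500 m while stopping
human closes 0.6000·1.0800 = 0.6480 m
C+Z_d+Z_r = 0.1500+0.0200+0.0200 = 0.1900 m
S_min ≈ 0.1200+0.7500+0.6480+0.1900  ⇒  S_min = 427/250 m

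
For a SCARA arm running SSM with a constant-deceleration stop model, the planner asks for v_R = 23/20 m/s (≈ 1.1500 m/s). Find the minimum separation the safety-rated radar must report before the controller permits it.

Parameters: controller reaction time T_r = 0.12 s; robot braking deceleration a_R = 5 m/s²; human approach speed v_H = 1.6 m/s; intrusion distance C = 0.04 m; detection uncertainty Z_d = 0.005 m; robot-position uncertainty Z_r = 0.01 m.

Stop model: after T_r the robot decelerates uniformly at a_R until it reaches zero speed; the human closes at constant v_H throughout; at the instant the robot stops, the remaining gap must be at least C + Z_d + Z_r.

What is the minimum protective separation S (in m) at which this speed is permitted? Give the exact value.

S_min = 3541/4000 m = 0.8852 m

braking lasts T_s = (23/20)/5 = 0.2300 s
robot covers v_R·T_r = 1.1500·0.1200 = 0.1380 m before braking
braking distance = 1.1500²/(2·5.0000) = 0.1323 m
human closes 1.6000·0.3500 = 0.5600 m
C+Z_d+Z_r = 0.0400+0.0050+0.0100 = 0.0550 m
S_min ≈ 0.1380+0.1323+0.5600+0.0550  ⇒  S_min = 3541/4000 m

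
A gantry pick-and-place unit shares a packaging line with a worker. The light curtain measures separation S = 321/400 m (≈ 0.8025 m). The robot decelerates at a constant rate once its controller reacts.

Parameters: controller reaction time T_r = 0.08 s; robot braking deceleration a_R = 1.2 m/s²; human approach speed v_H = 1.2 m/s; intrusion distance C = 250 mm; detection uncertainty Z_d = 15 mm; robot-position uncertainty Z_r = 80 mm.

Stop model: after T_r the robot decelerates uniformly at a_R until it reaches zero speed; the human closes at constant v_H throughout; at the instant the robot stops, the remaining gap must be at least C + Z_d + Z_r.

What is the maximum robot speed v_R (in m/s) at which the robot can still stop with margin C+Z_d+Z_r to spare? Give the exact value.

at the boundary: (5/12)·v² + (27/25)·v + (-723/2000) = 0
  disc = (27/25)² − 4·(5/12)·(-723/2000) = 17689/10000 ; √disc = 133/100
  v_R = (−(27/25) + 133/100) / (2·(5/12)) = 3/10 m/s
check:
T_s = v_R/a_R = (3/10)/(6/5) = 0.2500 s
robot covers v_R·T_r = 0.3000·0.0800 = 0.0240 m before braking
robot covers 0.3000·0.2500 − ½·1.2000·0.2500² = 0.0375 m while stopping
human closes 1.2000·0.3300 = 0.3960 m
C+Z_d+Z_r = 0.2500+0.0150+0.0800 = 0.3450 m
sum ≈ 0.0240+0.0375+0.3960+0.3450 ≈ 0.8025 m = S ✓

v_R_max = 3/10 m/s = 0.3000 m/s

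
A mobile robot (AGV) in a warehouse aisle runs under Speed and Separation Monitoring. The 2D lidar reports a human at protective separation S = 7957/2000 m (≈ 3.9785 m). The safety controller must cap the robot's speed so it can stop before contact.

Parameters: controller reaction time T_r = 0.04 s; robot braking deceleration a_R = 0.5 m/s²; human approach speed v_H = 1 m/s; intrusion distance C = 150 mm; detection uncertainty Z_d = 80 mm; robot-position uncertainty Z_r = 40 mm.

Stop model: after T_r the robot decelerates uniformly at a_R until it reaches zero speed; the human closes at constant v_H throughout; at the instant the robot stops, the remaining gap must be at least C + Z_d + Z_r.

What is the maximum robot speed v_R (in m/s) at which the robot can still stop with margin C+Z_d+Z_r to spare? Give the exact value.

v_R_max = 23/20 m/s = 1.1500 m/s

collect terms ⇒ (1)·v_R² + (51/25)·v_R + (-7337/2000) = 0
  disc = (51/25)² − 4·(1)·(-7337/2000) = 47089/2500 ; √disc = 217/50
  v_R = (−(51/25) + 217/50) / (2·(1)) = 23/20 m/s
check:
braking lasts T_s = (23/20)/(1/2) = 2.3000 s
reaction-phase robot travel = 1.1500·0.0400 = 0.0460 m
robot under decel: 1.1500²/(2·0.5000) = 1.3225 m
person approaches 1.0000·(0.0400+2.3000) = 2.3400 m
residual clearance needed = 0.1500+0.0800+0.0400 = 0.2700 m
sum ≈ 0.0460+1.3225+2.3400+0.2700 ≈ 3.9785 m = S ✓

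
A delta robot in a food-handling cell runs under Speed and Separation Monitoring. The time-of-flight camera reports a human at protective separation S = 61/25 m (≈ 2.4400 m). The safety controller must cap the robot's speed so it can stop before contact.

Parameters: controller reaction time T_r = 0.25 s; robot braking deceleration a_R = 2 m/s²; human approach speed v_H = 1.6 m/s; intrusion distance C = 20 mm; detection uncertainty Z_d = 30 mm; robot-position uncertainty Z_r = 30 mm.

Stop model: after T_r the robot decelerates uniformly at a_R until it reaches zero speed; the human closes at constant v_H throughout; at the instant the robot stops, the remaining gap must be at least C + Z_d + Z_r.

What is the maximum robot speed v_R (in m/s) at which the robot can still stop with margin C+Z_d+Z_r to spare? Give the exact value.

at the boundary: (1/4)·v² + (21/20)·v + (-49/25) = 0
  disc = (21/20)² − 4·(1/4)·(-49/25) = 49/16 ; √disc = 7/4
  v_R = (−(21/20) + 7/4) / (2·(1/4)) = 7/5 m/s
check:
stop time T_s = (7/5)/2 = 0.7000 s
robot covers v_R·T_r = 1.4000·0.2500 = 0.3500 m before braking
robot covers 1.4000·0.7000 − ½·2.0000·0.7000² = 0.4900 m while stopping
human over T_r+T_s: 1.6000·(0.2500+0.7000) = 1.5200 m
margins: 0.0200+0.0300+0.0300 = 0.0800 m
sum ≈ 0.3500+0.4900+1.5200+0.0800 ≈ 2.4400 m = S ✓

v_R_max = 7/5 m/s = 1.4000 m/s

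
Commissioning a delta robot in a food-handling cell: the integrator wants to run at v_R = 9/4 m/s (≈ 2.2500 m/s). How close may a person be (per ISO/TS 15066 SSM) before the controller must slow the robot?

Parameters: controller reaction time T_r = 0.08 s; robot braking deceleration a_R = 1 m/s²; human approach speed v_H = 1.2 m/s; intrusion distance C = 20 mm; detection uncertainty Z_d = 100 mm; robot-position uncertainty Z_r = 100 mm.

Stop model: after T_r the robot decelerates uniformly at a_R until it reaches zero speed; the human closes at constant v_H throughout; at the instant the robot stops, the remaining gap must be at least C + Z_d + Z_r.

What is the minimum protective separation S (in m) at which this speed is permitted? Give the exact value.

S_min = 22909/4000 m = 5.7272 m

stop time T_s = (9/4)/1 = 2.2500 s
reaction-phase robot travel = 2.2500·0.0800 = 0.1800 m
robot covers 2.2500·2.2500 − ½·1.0000·2.2500² = 2.5312 m while stopping
human closes 1.2000·2.3300 = 2.7960 m
residual clearance needed = 0.0200+0.1000+0.1000 = 0.2200 m
S_min ≈ 0.1800+2.5312+2.7960+0.2200  ⇒  S_min = 22909/4000 m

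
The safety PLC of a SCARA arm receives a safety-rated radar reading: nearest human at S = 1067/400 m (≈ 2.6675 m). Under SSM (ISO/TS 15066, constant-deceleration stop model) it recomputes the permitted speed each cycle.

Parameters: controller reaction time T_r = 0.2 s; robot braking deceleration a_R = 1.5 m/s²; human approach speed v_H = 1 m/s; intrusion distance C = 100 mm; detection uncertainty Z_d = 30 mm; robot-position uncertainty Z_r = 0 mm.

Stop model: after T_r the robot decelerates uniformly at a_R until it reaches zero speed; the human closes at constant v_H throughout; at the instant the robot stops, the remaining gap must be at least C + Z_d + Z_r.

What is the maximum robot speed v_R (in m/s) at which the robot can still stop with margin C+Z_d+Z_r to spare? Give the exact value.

v_R_max = 33/20 m/s = 1.6500 m/s

collect terms ⇒ (1/3)·v_R² + (13/15)·v_R + (-187/80) = 0
  disc = (13/15)² − 4·(1/3)·(-187/80) = 3481/900 ; √disc = 59/30
  v_R = (−(13/15) + 59/30) / (2·(1/3)) = 33/20 m/s
check:
T_s = v_R/a_R = (33/20)/(3/2) = 1.1000 s
reaction-phase robot travel = 1.6500·0.2000 = 0.3300 m
braking distance = 1.6500²/(2·1.5000) = 0.9075 m
human closes 1.0000·1.3000 = 1.3000 m
margins: 0.1000+0.0300+0.0000 = 0.1300 m
sum ≈ 0.3300+0.9075+1.3000+0.1300 ≈ 2.6675 m = S ✓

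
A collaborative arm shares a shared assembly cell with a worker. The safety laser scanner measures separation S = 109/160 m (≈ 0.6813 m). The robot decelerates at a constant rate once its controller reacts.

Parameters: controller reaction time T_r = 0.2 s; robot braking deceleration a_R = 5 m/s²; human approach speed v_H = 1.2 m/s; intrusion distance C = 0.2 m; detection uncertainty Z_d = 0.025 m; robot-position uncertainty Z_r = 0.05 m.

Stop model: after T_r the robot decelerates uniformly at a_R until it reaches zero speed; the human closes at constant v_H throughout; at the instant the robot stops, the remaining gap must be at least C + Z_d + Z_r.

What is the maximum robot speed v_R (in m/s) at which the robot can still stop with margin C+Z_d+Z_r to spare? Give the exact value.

at the boundary: (1/10)·v² + (11/25)·v + (-133/800) = 0
  disc = (11/25)² − 4·(1/10)·(-133/800) = 2601/10000 ; √disc = 51/100
  v_R = (−(11/25) + 51/100) / (2·(1/10)) = 7/20 m/s
check:
T_s = v_R/a_R = (7/20)/5 = 0.0700 s
reaction-phase robot travel = 0.3500·0.2000 = 0.0700 m
robot covers 0.3500·0.0700 − ½·5.0000·0.0700² = 0.0123 m while stopping
human over T_r+T_s: 1.2000·(0.2000+0.0700) = 0.3240 m
margins: 0.2000+0.0250+0.0500 = 0.2750 m
sum ≈ 0.0700+0.0123+0.3240+0.2750 ≈ 0.6813 m = S ✓

v_R_max = 7/20 m/s = 0.3500 m/s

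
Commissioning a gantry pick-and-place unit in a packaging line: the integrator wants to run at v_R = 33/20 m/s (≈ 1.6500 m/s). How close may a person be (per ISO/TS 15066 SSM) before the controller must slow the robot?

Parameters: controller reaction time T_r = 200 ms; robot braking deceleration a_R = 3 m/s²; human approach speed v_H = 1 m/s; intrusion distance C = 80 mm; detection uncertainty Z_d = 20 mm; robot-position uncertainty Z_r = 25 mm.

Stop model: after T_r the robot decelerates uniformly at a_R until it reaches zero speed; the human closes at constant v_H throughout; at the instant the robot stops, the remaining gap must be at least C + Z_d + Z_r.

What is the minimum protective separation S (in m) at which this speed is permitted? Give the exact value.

S_min = 1327/800 m = 1.6587 m

braking lasts T_s = (33/20)/3 = 0.5500 s
reaction-phase robot travel = 1.6500·0.2000 = 0.3300 m
braking distance = 1.6500²/(2·3.0000) = 0.4537 m
human over T_r+T_s: 1.0000·(0.2000+0.5500) = 0.7500 m
C+Z_d+Z_r = 0.0800+0.0200+0.0250 = 0.1250 m
S_min ≈ 0.3300+0.4537+0.7500+0.1250  ⇒  S_min = 1327/800 m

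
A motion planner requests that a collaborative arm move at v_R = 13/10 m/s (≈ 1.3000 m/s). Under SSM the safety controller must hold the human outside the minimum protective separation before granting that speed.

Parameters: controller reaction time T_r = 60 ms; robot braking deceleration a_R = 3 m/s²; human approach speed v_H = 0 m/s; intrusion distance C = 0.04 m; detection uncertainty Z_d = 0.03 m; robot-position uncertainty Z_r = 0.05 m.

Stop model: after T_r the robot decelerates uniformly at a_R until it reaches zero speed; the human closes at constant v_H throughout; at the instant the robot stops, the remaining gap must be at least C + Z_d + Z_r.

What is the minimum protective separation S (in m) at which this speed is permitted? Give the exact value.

braking lasts T_s = (13/10)/3 = 0.4333 s
robot covers v_R·T_r = 1.3000·0.0600 = 0.0780 m before braking
robot covers 1.3000·0.4333 − ½·3.0000·0.4333² = 0.2817 m while stopping
human closes 0.0000·0.4933 = 0.0000 m
C+Z_d+Z_r = 0.0400+0.0300+0.0500 = 0.1200 m
S_min ≈ 0.0780+0.2817+0.0000+0.1200  ⇒  S_min = 1439/3000 m

S_min = 1439/3000 m = 0.4797 m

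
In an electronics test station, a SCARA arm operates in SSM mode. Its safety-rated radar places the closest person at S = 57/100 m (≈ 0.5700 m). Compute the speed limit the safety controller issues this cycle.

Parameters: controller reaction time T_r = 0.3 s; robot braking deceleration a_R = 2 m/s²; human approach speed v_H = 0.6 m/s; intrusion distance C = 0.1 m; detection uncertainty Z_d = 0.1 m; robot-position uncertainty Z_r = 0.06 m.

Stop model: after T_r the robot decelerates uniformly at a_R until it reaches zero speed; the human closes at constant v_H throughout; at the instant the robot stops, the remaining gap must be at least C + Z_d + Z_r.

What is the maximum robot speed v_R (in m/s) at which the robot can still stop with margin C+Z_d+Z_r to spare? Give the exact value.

at the boundary: (1/4)·v² + (3/5)·v + (-13/100) = 0
  disc = (3/5)² − 4·(1/4)·(-13/100) = 49/100 ; √disc = 7/10
  v_R = (−(3/5) + 7/10) / (2·(1/4)) = 1/5 m/s
check:
braking lasts T_s = (1/5)/2 = 0.1000 s
robot covers v_R·T_r = 0.2000·0.3000 = 0.0600 m before braking
braking distance = 0.2000²/(2·2.0000) = 0.0100 m
human closes 0.6000·0.4000 = 0.2400 m
C+Z_d+Z_r = 0.1000+0.1000+0.0600 = 0.2600 m
sum ≈ 0.0600+0.0100+0.2400+0.2600 ≈ 0.5700 m = S ✓

v_R_max = 1/5 m/s = 0.2000 m/s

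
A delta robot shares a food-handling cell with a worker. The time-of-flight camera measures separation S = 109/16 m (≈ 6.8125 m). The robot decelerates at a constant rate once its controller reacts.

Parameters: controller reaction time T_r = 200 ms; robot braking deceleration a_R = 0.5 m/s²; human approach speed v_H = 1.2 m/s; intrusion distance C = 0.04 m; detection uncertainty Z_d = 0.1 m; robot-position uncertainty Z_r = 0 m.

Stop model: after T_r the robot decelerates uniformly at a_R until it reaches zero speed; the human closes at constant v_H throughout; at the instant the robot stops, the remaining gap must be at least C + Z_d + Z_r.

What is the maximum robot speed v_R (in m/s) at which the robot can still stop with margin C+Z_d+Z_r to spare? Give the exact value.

v_R_max = 31/20 m/s = 1.5500 m/s

at the boundary: (1)·v² + (13/5)·v + (-2573/400) = 0
  disc = (13/5)² − 4·(1)·(-2573/400) = 3249/100 ; √disc = 57/10
  v_R = (−(13/5) + 57/10) / (2·(1)) = 31/20 m/s
check:
T_s = v_R/a_R = (31/20)/(1/2) = 3.1000 s
robot covers v_R·T_r = 1.5500·0.2000 = 0.3100 m before braking
braking distance = 1.5500²/(2·0.5000) = 2.4025 m
human closes 1.2000·3.3000 = 3.9600 m
residual clearance needed = 0.0400+0.1000+0.0000 = 0.1400 m
sum ≈ 0.3100+2.4025+3.9600+0.1400 ≈ 6.8125 m = S ✓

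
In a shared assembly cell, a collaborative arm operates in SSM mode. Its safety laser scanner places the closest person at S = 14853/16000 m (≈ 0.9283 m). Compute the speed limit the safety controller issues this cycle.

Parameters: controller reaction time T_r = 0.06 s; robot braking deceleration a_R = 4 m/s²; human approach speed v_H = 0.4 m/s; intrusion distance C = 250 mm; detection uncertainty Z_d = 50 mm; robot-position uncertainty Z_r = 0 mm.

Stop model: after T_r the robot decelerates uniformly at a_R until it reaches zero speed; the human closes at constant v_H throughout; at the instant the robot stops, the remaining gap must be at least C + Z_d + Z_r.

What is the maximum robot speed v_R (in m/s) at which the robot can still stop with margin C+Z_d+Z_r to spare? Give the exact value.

v_R_max = 33/20 m/s = 1.6500 m/s

collect terms ⇒ (1/8)·v_R² + (4/25)·v_R + (-9669/16000) = 0
  disc = (4/25)² − 4·(1/8)·(-9669/16000) = 52441/160000 ; √disc = 229/400
  v_R = (−(4/25) + 229/400) / (2·(1/8)) = 33/20 m/s
check:
stop time T_s = (33/20)/4 = 0.4125 s
reaction-phase robot travel = 1.6500·0.0600 = 0.0990 m
robot under decel: 1.6500²/(2·4.0000) = 0.3403 m
person approaches 0.4000·(0.0600+0.4125) = 0.1890 m
residual clearance needed = 0.2500+0.0500+0.0000 = 0.3000 m
sum ≈ 0.0990+0.3403+0.1890+0.3000 ≈ 0.9283 m = S ✓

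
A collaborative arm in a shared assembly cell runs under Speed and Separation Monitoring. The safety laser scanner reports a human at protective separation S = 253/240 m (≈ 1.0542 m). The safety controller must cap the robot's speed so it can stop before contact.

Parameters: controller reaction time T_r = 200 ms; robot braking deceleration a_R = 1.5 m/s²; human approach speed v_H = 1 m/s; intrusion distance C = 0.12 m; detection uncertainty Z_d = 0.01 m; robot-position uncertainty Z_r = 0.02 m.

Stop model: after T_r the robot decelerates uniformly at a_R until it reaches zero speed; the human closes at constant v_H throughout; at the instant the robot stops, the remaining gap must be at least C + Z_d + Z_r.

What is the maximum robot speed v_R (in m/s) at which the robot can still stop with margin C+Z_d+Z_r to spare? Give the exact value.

v_R_max = 13/20 m/s = 0.6500 m/s

collect terms ⇒ (1/3)·v_R² + (13/15)·v_R + (-169/240) = 0
  disc = (13/15)² − 4·(1/3)·(-169/240) = 169/100 ; √disc = 13/10
  v_R = (−(13/15) + 13/10) / (2·(1/3)) = 13/20 m/s
check:
stop time T_s = (13/20)/(3/2) = 0.4333 s
robot in T_r: 0.6500·0.2000 = 0.1300 m
braking distance = 0.6500²/(2·1.5000) = 0.1408 m
person approaches 1.0000·(0.2000+0.4333) = 0.6333 m
residual clearance needed = 0.1200+0.0100+0.0200 = 0.1500 m
sum ≈ 0.1300+0.1408+0.6333+0.1500 ≈ 1.0542 m = S ✓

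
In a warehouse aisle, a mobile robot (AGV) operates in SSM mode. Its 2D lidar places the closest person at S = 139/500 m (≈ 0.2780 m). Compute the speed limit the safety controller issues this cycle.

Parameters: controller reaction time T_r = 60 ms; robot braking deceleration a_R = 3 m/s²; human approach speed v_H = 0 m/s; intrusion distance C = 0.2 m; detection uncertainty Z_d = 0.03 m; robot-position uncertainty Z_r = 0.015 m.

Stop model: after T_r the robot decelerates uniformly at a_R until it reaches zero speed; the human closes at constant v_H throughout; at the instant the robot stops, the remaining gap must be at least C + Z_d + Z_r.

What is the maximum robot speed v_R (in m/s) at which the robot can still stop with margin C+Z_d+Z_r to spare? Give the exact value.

quadratic (1/6)·v² + (3/50)·v + (-33/1000) = 0
  disc = (3/50)² − 4·(1/6)·(-33/1000) = 16/625 ; √disc = 4/25
  v_R = (−(3/50) + 4/25) / (2·(1/6)) = 3/10 m/s
check:
stop time T_s = (3/10)/3 = 0.1000 s
robot covers v_R·T_r = 0.3000·0.0600 = 0.0180 m before braking
braking distance = 0.3000²/(2·3.0000) = 0.0150 m
human closes 0.0000·0.1600 = 0.0000 m
margins: 0.2000+0.0300+0.0150 = 0.2450 m
sum ≈ 0.0180+0.0150+0.0000+0.2450 ≈ 0.2780 m = S ✓

v_R_max = 3/10 m/s = 0.3000 m/s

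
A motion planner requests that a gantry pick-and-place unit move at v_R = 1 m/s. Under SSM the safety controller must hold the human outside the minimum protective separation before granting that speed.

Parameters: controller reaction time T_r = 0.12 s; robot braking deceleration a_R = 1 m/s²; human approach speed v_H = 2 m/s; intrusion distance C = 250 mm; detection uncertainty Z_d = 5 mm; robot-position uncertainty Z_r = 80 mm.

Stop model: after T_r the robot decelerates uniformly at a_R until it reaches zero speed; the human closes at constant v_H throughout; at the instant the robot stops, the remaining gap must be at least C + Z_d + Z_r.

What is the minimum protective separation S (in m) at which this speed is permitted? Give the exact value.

T_s = v_R/a_R = 1/1 = 1.0000 s
robot covers v_R·T_r = 1.0000·0.1200 = 0.1200 m before braking
robot covers 1.0000·1.0000 − ½·1.0000·1.0000² = 0.5000 m while stopping
human over T_r+T_s: 2.0000·(0.1200+1.0000) = 2.2400 m
residual clearance needed = 0.2500+0.0050+0.0800 = 0.3350 m
S_min ≈ 0.1200+0.5000+2.2400+0.3350  ⇒  S_min = 639/200 m

S_min = 639/200 m = 3.1950 m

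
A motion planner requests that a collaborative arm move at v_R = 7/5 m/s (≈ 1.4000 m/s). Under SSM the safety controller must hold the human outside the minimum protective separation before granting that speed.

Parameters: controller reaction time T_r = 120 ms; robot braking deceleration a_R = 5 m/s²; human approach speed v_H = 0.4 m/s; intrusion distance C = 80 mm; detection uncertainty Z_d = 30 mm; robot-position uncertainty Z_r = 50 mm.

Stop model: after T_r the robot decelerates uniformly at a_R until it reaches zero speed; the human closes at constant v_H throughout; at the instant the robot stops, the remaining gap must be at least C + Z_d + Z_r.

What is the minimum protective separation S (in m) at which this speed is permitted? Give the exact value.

braking lasts T_s = (7/5)/5 = 0.2800 s
robot covers v_R·T_r = 1.4000·0.1200 = 0.1680 m before braking
robot covers 1.4000·0.2800 − ½·5.0000·0.2800² = 0.1960 m while stopping
human closes 0.4000·0.4000 = 0.1600 m
margins: 0.0800+0.0300+0.0500 = 0.1600 m
S_min ≈ 0.1680+0.1960+0.1600+0.1600  ⇒  S_min = 171/250 m

S_min = 171/250 m = 0.6840 m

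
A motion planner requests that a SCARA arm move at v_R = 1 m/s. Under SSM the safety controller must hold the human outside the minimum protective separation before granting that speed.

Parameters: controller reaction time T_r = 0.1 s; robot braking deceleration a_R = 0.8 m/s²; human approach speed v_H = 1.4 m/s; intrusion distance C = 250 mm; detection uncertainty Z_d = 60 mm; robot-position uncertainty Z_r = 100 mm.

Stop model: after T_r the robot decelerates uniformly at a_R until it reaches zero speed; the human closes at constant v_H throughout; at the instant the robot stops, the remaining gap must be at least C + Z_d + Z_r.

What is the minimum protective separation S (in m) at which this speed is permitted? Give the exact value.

stop time T_s = 1/(4/5) = 1.2500 s
robot covers v_R·T_r = 1.0000·0.1000 = 0.1000 m before braking
braking distance = 1.0000²/(2·0.8000) = 0.6250 m
person approaches 1.4000·(0.1000+1.2500) = 1.8900 m
C+Z_d+Z_r = 0.2500+0.0600+0.1000 = 0.4100 m
S_min ≈ 0.1000+0.6250+1.8900+0.4100  ⇒  S_min = 121/40 m

S_min = 121/40 m = 3.0250 m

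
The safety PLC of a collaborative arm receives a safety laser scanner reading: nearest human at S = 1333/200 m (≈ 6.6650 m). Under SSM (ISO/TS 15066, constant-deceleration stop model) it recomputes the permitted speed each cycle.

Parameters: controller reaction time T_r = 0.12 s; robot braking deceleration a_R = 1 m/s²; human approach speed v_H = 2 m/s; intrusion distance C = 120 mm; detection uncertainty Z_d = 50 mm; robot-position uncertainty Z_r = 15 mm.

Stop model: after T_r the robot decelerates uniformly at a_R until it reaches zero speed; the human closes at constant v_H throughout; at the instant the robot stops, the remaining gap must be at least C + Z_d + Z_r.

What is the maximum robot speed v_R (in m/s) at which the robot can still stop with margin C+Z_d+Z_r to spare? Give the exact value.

collect terms ⇒ (1/2)·v_R² + (53/25)·v_R + (-156/25) = 0
  disc = (53/25)² − 4·(1/2)·(-156/25) = 10609/625 ; √disc = 103/25
  v_R = (−(53/25) + 103/25) / (2·(1/2)) = 2 m/s
check:
braking lasts T_s = 2/1 = 2.0000 s
reaction-phase robot travel = 2.0000·0.1200 = 0.2400 m
robot under decel: 2.0000²/(2·1.0000) = 2.0000 m
person approaches 2.0000·(0.1200+2.0000) = 4.2400 m
residual clearance needed = 0.1200+0.0500+0.0150 = 0.1850 m
sum ≈ 0.2400+2.0000+4.2400+0.1850 ≈ 6.6650 m = S ✓

v_R_max = 2 m/s = 2.0000 m/s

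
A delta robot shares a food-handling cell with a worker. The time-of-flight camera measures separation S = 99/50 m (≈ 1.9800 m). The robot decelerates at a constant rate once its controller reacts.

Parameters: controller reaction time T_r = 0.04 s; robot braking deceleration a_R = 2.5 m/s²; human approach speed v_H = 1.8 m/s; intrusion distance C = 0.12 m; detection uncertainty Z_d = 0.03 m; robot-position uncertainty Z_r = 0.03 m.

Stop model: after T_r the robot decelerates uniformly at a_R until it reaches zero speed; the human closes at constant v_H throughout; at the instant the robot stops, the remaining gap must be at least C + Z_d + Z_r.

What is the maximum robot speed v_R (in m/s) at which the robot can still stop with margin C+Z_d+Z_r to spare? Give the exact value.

v_R_max = 8/5 m/s = 1.6000 m/s

at the boundary: (1/5)·v² + (19/25)·v + (-216/125) = 0
  disc = (19/25)² − 4·(1/5)·(-216/125) = 49/25 ; √disc = 7/5
  v_R = (−(19/25) + 7/5) / (2·(1/5)) = 8/5 m/s
check:
stop time T_s = (8/5)/(5/2) = 0.6400 s
reaction-phase robot travel = 1.6000·0.0400 = 0.0640 m
braking distance = 1.6000²/(2·2.5000) = 0.5120 m
human over T_r+T_s: 1.8000·(0.0400+0.6400) = 1.2240 m
residual clearance needed = 0.1200+0.0300+0.0300 = 0.1800 m
sum ≈ 0.0640+0.5120+1.2240+0.1800 ≈ 1.9800 m = S ✓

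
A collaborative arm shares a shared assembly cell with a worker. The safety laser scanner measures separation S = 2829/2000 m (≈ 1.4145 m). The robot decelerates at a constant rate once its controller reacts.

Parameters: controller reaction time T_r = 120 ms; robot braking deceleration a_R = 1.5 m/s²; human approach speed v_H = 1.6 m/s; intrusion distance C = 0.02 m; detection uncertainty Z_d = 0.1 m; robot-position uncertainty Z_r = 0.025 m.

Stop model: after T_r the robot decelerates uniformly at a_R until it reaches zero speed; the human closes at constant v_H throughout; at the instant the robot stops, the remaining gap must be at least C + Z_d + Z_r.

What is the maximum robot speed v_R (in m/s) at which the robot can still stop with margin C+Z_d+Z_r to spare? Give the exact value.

at the boundary: (1/3)·v² + (89/75)·v + (-431/400) = 0
  disc = (89/75)² − 4·(1/3)·(-431/400) = 64009/22500 ; √disc = 253/150
  v_R = (−(89/75) + 253/150) / (2·(1/3)) = 3/4 m/s
check:
stop time T_s = (3/4)/(3/2) = 0.5000 s
robot in T_r: 0.7500·0.1200 = 0.0900 m
robot covers 0.7500·0.5000 − ½·1.5000·0.5000² = 0.1875 m while stopping
human closes 1.6000·0.6200 = 0.9920 m
C+Z_d+Z_r = 0.0200+0.1000+0.0250 = 0.1450 m
sum ≈ 0.0900+0.1875+0.9920+0.1450 ≈ 1.4145 m = S ✓

v_R_max = 3/4 m/s = 0.7500 m/s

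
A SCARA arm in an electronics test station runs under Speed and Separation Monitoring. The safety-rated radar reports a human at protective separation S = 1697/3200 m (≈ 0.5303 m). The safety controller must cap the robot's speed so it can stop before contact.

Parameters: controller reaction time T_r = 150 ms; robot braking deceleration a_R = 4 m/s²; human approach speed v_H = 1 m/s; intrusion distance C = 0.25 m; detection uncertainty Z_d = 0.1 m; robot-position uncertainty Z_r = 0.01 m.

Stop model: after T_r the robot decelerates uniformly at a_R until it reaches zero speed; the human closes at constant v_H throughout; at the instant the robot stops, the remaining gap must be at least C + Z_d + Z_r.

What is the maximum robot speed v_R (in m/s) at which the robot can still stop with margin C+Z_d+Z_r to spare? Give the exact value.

v_R_max = 1/20 m/s = 0.0500 m/s

collect terms ⇒ (1/8)·v_R² + (2/5)·v_R + (-13/640) = 0
  disc = (2/5)² − 4·(1/8)·(-13/640) = 1089/6400 ; √disc = 33/80
  v_R = (−(2/5) + 33/80) / (2·(1/8)) = 1/20 m/s
check:
T_s = v_R/a_R = (1/20)/4 = 0.0125 s
reaction-phase robot travel = 0.0500·0.1500 = 0.0075 m
robot under decel: 0.0500²/(2·4.0000) = 0.0003 m
human closes 1.0000·0.1625 = 0.1625 m
C+Z_d+Z_r = 0.2500+0.1000+0.0100 = 0.3600 m
sum ≈ 0.0075+0.0003+0.1625+0.3600 ≈ 0.5303 m = S ✓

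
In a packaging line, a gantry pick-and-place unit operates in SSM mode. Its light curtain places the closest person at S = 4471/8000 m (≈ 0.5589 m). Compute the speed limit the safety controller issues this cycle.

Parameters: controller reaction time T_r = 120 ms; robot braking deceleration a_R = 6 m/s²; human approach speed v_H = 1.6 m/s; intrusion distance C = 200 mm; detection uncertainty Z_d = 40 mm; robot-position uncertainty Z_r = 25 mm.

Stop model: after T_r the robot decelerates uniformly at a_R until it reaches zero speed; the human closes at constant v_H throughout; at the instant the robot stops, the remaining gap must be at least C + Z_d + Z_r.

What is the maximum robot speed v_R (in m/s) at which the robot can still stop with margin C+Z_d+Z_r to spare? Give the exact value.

v_R_max = 1/4 m/s = 0.2500 m/s

at the boundary: (1/12)·v² + (29/75)·v + (-163/1600) = 0
  disc = (29/75)² − 4·(1/12)·(-163/1600) = 66049/360000 ; √disc = 257/600
  v_R = (−(29/75) + 257/600) / (2·(1/12)) = 1/4 m/s
check:
stop time T_s = (1/4)/6 = 0.0417 s
reaction-phase robot travel = 0.2500·0.1200 = 0.0300 m
robot covers 0.2500·0.0417 − ½·6.0000·0.0417² = 0.0052 m while stopping
person approaches 1.6000·(0.1200+0.0417) = 0.2587 m
C+Z_d+Z_r = 0.2000+0.0400+0.0250 = 0.2650 m
sum ≈ 0.0300+0.0052+0.2587+0.2650 ≈ 0.5589 m = S ✓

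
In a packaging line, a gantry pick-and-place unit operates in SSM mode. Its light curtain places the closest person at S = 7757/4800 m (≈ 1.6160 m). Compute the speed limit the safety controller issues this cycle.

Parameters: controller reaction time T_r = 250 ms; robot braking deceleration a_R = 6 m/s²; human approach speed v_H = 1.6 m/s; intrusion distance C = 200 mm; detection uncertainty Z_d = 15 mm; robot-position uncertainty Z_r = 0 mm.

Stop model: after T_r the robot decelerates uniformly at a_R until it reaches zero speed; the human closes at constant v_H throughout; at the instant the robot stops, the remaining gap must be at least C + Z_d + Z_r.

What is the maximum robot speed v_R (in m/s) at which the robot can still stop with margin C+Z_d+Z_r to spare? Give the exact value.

v_R_max = 31/20 m/s = 1.5500 m/s

at the boundary: (1/12)·v² + (31/60)·v + (-961/960) = 0
  disc = (31/60)² − 4·(1/12)·(-961/960) = 961/1600 ; √disc = 31/40
  v_R = (−(31/60) + 31/40) / (2·(1/12)) = 31/20 m/s
check:
braking lasts T_s = (31/20)/6 = 0.2583 s
robot in T_r: 1.5500·0.2500 = 0.3875 m
robot under decel: 1.5500²/(2·6.0000) = 0.2002 m
person approaches 1.6000·(0.2500+0.2583) = 0.8133 m
C+Z_d+Z_r = 0.2000+0.0150+0.0000 = 0.2150 m
sum ≈ 0.3875+0.2002+0.8133+0.2150 ≈ 1.6160 m = S ✓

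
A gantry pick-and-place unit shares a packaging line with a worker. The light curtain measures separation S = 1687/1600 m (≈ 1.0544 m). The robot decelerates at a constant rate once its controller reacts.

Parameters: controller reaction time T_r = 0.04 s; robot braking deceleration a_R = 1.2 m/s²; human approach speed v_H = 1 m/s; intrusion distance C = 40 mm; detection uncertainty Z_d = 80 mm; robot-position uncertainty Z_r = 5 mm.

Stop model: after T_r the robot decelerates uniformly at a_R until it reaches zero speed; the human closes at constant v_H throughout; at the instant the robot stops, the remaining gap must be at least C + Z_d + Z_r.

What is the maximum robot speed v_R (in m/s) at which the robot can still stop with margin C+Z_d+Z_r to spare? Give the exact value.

quadratic (5/12)·v² + (131/150)·v + (-1423/1600) = 0
  disc = (131/150)² − 4·(5/12)·(-1423/1600) = 808201/360000 ; √disc = 899/600
  v_R = (−(131/150) + 899/600) / (2·(5/12)) = 3/4 m/s
check:
T_s = v_R/a_R = (3/4)/(6/5) = 0.6250 s
robot covers v_R·T_r = 0.7500·0.0400 = 0.0300 m before braking
robot covers 0.7500·0.6250 − ½·1.2000·0.6250² = 0.2344 m while stopping
human closes 1.0000·0.6650 = 0.6650 m
C+Z_d+Z_r = 0.0400+0.0800+0.0050 = 0.1250 m
sum ≈ 0.0300+0.2344+0.6650+0.1250 ≈ 1.0544 m = S ✓

v_R_max = 3/4 m/s = 0.7500 m/s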